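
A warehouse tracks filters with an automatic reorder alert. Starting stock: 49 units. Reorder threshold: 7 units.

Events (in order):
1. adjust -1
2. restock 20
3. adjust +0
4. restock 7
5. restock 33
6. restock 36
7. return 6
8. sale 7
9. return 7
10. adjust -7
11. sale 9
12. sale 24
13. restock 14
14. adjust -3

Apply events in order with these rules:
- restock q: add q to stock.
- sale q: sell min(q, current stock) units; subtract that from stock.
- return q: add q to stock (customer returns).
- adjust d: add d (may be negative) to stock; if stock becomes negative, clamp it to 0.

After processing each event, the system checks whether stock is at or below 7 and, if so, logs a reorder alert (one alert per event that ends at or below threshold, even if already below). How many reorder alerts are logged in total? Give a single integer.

Processing events:
Start: stock = 49
  Event 1 (adjust -1): 49 + -1 = 48
  Event 2 (restock 20): 48 + 20 = 68
  Event 3 (adjust +0): 68 + 0 = 68
  Event 4 (restock 7): 68 + 7 = 75
  Event 5 (restock 33): 75 + 33 = 108
  Event 6 (restock 36): 108 + 36 = 144
  Event 7 (return 6): 144 + 6 = 150
  Event 8 (sale 7): sell min(7,150)=7. stock: 150 - 7 = 143. total_sold = 7
  Event 9 (return 7): 143 + 7 = 150
  Event 10 (adjust -7): 150 + -7 = 143
  Event 11 (sale 9): sell min(9,143)=9. stock: 143 - 9 = 134. total_sold = 16
  Event 12 (sale 24): sell min(24,134)=24. stock: 134 - 24 = 110. total_sold = 40
  Event 13 (restock 14): 110 + 14 = 124
  Event 14 (adjust -3): 124 + -3 = 121
Final: stock = 121, total_sold = 40

Checking against threshold 7:
  After event 1: stock=48 > 7
  After event 2: stock=68 > 7
  After event 3: stock=68 > 7
  After event 4: stock=75 > 7
  After event 5: stock=108 > 7
  After event 6: stock=144 > 7
  After event 7: stock=150 > 7
  After event 8: stock=143 > 7
  After event 9: stock=150 > 7
  After event 10: stock=143 > 7
  After event 11: stock=134 > 7
  After event 12: stock=110 > 7
  After event 13: stock=124 > 7
  After event 14: stock=121 > 7
Alert events: []. Count = 0

Answer: 0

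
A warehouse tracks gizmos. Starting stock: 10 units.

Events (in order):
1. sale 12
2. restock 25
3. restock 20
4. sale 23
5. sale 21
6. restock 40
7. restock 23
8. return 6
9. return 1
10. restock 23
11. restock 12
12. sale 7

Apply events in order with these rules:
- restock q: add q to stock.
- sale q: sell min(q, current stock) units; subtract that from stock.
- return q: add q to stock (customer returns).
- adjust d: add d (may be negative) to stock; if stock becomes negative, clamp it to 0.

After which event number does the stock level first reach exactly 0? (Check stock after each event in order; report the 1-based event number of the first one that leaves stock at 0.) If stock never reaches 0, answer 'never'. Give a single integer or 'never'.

Answer: 1

Derivation:
Processing events:
Start: stock = 10
  Event 1 (sale 12): sell min(12,10)=10. stock: 10 - 10 = 0. total_sold = 10
  Event 2 (restock 25): 0 + 25 = 25
  Event 3 (restock 20): 25 + 20 = 45
  Event 4 (sale 23): sell min(23,45)=23. stock: 45 - 23 = 22. total_sold = 33
  Event 5 (sale 21): sell min(21,22)=21. stock: 22 - 21 = 1. total_sold = 54
  Event 6 (restock 40): 1 + 40 = 41
  Event 7 (restock 23): 41 + 23 = 64
  Event 8 (return 6): 64 + 6 = 70
  Event 9 (return 1): 70 + 1 = 71
  Event 10 (restock 23): 71 + 23 = 94
  Event 11 (restock 12): 94 + 12 = 106
  Event 12 (sale 7): sell min(7,106)=7. stock: 106 - 7 = 99. total_sold = 61
Final: stock = 99, total_sold = 61

First zero at event 1.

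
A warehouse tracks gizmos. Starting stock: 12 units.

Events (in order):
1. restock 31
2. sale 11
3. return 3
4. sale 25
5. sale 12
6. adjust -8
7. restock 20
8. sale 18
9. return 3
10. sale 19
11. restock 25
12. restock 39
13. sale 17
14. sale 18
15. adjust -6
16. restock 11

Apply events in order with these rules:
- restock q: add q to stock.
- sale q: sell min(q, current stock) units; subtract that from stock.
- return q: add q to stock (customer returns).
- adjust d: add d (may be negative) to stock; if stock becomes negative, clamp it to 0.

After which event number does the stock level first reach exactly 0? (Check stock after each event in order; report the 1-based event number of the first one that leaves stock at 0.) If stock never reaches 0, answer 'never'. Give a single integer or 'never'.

Answer: 5

Derivation:
Processing events:
Start: stock = 12
  Event 1 (restock 31): 12 + 31 = 43
  Event 2 (sale 11): sell min(11,43)=11. stock: 43 - 11 = 32. total_sold = 11
  Event 3 (return 3): 32 + 3 = 35
  Event 4 (sale 25): sell min(25,35)=25. stock: 35 - 25 = 10. total_sold = 36
  Event 5 (sale 12): sell min(12,10)=10. stock: 10 - 10 = 0. total_sold = 46
  Event 6 (adjust -8): 0 + -8 = 0 (clamped to 0)
  Event 7 (restock 20): 0 + 20 = 20
  Event 8 (sale 18): sell min(18,20)=18. stock: 20 - 18 = 2. total_sold = 64
  Event 9 (return 3): 2 + 3 = 5
  Event 10 (sale 19): sell min(19,5)=5. stock: 5 - 5 = 0. total_sold = 69
  Event 11 (restock 25): 0 + 25 = 25
  Event 12 (restock 39): 25 + 39 = 64
  Event 13 (sale 17): sell min(17,64)=17. stock: 64 - 17 = 47. total_sold = 86
  Event 14 (sale 18): sell min(18,47)=18. stock: 47 - 18 = 29. total_sold = 104
  Event 15 (adjust -6): 29 + -6 = 23
  Event 16 (restock 11): 23 + 11 = 34
Final: stock = 34, total_sold = 104

First zero at event 5.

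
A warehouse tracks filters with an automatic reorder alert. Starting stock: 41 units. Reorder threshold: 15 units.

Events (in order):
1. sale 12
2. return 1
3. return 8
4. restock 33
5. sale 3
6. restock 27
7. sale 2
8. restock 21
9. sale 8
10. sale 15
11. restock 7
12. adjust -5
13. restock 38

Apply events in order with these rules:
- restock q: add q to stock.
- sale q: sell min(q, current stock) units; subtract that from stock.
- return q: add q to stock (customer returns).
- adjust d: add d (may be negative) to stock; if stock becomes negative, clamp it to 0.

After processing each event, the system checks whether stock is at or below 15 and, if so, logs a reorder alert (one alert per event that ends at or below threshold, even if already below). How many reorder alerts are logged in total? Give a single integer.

Answer: 0

Derivation:
Processing events:
Start: stock = 41
  Event 1 (sale 12): sell min(12,41)=12. stock: 41 - 12 = 29. total_sold = 12
  Event 2 (return 1): 29 + 1 = 30
  Event 3 (return 8): 30 + 8 = 38
  Event 4 (restock 33): 38 + 33 = 71
  Event 5 (sale 3): sell min(3,71)=3. stock: 71 - 3 = 68. total_sold = 15
  Event 6 (restock 27): 68 + 27 = 95
  Event 7 (sale 2): sell min(2,95)=2. stock: 95 - 2 = 93. total_sold = 17
  Event 8 (restock 21): 93 + 21 = 114
  Event 9 (sale 8): sell min(8,114)=8. stock: 114 - 8 = 106. total_sold = 25
  Event 10 (sale 15): sell min(15,106)=15. stock: 106 - 15 = 91. total_sold = 40
  Event 11 (restock 7): 91 + 7 = 98
  Event 12 (adjust -5): 98 + -5 = 93
  Event 13 (restock 38): 93 + 38 = 131
Final: stock = 131, total_sold = 40

Checking against threshold 15:
  After event 1: stock=29 > 15
  After event 2: stock=30 > 15
  After event 3: stock=38 > 15
  After event 4: stock=71 > 15
  After event 5: stock=68 > 15
  After event 6: stock=95 > 15
  After event 7: stock=93 > 15
  After event 8: stock=114 > 15
  After event 9: stock=106 > 15
  After event 10: stock=91 > 15
  After event 11: stock=98 > 15
  After event 12: stock=93 > 15
  After event 13: stock=131 > 15
Alert events: []. Count = 0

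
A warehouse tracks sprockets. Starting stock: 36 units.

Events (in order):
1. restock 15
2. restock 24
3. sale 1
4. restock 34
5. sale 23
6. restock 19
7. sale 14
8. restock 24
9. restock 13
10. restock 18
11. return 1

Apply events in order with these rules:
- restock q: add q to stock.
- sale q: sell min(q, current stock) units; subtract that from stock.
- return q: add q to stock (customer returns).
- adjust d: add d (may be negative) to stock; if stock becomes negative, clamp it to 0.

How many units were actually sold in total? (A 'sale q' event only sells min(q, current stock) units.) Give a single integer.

Answer: 38

Derivation:
Processing events:
Start: stock = 36
  Event 1 (restock 15): 36 + 15 = 51
  Event 2 (restock 24): 51 + 24 = 75
  Event 3 (sale 1): sell min(1,75)=1. stock: 75 - 1 = 74. total_sold = 1
  Event 4 (restock 34): 74 + 34 = 108
  Event 5 (sale 23): sell min(23,108)=23. stock: 108 - 23 = 85. total_sold = 24
  Event 6 (restock 19): 85 + 19 = 104
  Event 7 (sale 14): sell min(14,104)=14. stock: 104 - 14 = 90. total_sold = 38
  Event 8 (restock 24): 90 + 24 = 114
  Event 9 (restock 13): 114 + 13 = 127
  Event 10 (restock 18): 127 + 18 = 145
  Event 11 (return 1): 145 + 1 = 146
Final: stock = 146, total_sold = 38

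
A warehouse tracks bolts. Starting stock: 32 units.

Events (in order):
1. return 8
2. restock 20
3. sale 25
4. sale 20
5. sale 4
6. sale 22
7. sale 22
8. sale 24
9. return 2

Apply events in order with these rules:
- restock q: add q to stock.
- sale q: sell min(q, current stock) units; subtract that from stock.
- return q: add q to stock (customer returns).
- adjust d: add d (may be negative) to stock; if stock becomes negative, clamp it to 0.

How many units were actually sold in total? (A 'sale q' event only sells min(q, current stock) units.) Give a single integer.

Answer: 60

Derivation:
Processing events:
Start: stock = 32
  Event 1 (return 8): 32 + 8 = 40
  Event 2 (restock 20): 40 + 20 = 60
  Event 3 (sale 25): sell min(25,60)=25. stock: 60 - 25 = 35. total_sold = 25
  Event 4 (sale 20): sell min(20,35)=20. stock: 35 - 20 = 15. total_sold = 45
  Event 5 (sale 4): sell min(4,15)=4. stock: 15 - 4 = 11. total_sold = 49
  Event 6 (sale 22): sell min(22,11)=11. stock: 11 - 11 = 0. total_sold = 60
  Event 7 (sale 22): sell min(22,0)=0. stock: 0 - 0 = 0. total_sold = 60
  Event 8 (sale 24): sell min(24,0)=0. stock: 0 - 0 = 0. total_sold = 60
  Event 9 (return 2): 0 + 2 = 2
Final: stock = 2, total_sold = 60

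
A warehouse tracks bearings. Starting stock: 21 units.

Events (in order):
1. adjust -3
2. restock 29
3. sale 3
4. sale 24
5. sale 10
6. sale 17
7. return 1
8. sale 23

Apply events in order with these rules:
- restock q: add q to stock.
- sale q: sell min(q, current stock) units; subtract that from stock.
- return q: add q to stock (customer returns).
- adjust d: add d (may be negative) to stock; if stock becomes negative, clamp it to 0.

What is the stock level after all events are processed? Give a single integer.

Processing events:
Start: stock = 21
  Event 1 (adjust -3): 21 + -3 = 18
  Event 2 (restock 29): 18 + 29 = 47
  Event 3 (sale 3): sell min(3,47)=3. stock: 47 - 3 = 44. total_sold = 3
  Event 4 (sale 24): sell min(24,44)=24. stock: 44 - 24 = 20. total_sold = 27
  Event 5 (sale 10): sell min(10,20)=10. stock: 20 - 10 = 10. total_sold = 37
  Event 6 (sale 17): sell min(17,10)=10. stock: 10 - 10 = 0. total_sold = 47
  Event 7 (return 1): 0 + 1 = 1
  Event 8 (sale 23): sell min(23,1)=1. stock: 1 - 1 = 0. total_sold = 48
Final: stock = 0, total_sold = 48

Answer: 0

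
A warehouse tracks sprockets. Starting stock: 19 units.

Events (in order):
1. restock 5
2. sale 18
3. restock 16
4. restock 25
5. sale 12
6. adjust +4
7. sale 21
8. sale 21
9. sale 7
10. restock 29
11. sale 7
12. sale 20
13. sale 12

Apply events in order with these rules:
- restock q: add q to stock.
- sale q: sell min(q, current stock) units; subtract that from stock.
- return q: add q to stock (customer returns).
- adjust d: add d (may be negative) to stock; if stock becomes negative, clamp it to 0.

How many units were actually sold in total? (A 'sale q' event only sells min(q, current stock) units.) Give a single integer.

Answer: 98

Derivation:
Processing events:
Start: stock = 19
  Event 1 (restock 5): 19 + 5 = 24
  Event 2 (sale 18): sell min(18,24)=18. stock: 24 - 18 = 6. total_sold = 18
  Event 3 (restock 16): 6 + 16 = 22
  Event 4 (restock 25): 22 + 25 = 47
  Event 5 (sale 12): sell min(12,47)=12. stock: 47 - 12 = 35. total_sold = 30
  Event 6 (adjust +4): 35 + 4 = 39
  Event 7 (sale 21): sell min(21,39)=21. stock: 39 - 21 = 18. total_sold = 51
  Event 8 (sale 21): sell min(21,18)=18. stock: 18 - 18 = 0. total_sold = 69
  Event 9 (sale 7): sell min(7,0)=0. stock: 0 - 0 = 0. total_sold = 69
  Event 10 (restock 29): 0 + 29 = 29
  Event 11 (sale 7): sell min(7,29)=7. stock: 29 - 7 = 22. total_sold = 76
  Event 12 (sale 20): sell min(20,22)=20. stock: 22 - 20 = 2. total_sold = 96
  Event 13 (sale 12): sell min(12,2)=2. stock: 2 - 2 = 0. total_sold = 98
Final: stock = 0, total_sold = 98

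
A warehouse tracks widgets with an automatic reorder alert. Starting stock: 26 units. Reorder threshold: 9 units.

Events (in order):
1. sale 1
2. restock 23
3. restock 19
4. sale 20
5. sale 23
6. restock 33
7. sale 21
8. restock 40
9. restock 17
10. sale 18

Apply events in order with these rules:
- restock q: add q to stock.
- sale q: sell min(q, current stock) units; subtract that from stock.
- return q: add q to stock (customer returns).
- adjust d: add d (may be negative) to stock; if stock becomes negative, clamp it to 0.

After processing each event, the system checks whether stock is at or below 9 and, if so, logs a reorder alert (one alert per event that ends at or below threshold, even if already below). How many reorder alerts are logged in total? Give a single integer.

Processing events:
Start: stock = 26
  Event 1 (sale 1): sell min(1,26)=1. stock: 26 - 1 = 25. total_sold = 1
  Event 2 (restock 23): 25 + 23 = 48
  Event 3 (restock 19): 48 + 19 = 67
  Event 4 (sale 20): sell min(20,67)=20. stock: 67 - 20 = 47. total_sold = 21
  Event 5 (sale 23): sell min(23,47)=23. stock: 47 - 23 = 24. total_sold = 44
  Event 6 (restock 33): 24 + 33 = 57
  Event 7 (sale 21): sell min(21,57)=21. stock: 57 - 21 = 36. total_sold = 65
  Event 8 (restock 40): 36 + 40 = 76
  Event 9 (restock 17): 76 + 17 = 93
  Event 10 (sale 18): sell min(18,93)=18. stock: 93 - 18 = 75. total_sold = 83
Final: stock = 75, total_sold = 83

Checking against threshold 9:
  After event 1: stock=25 > 9
  After event 2: stock=48 > 9
  After event 3: stock=67 > 9
  After event 4: stock=47 > 9
  After event 5: stock=24 > 9
  After event 6: stock=57 > 9
  After event 7: stock=36 > 9
  After event 8: stock=76 > 9
  After event 9: stock=93 > 9
  After event 10: stock=75 > 9
Alert events: []. Count = 0

Answer: 0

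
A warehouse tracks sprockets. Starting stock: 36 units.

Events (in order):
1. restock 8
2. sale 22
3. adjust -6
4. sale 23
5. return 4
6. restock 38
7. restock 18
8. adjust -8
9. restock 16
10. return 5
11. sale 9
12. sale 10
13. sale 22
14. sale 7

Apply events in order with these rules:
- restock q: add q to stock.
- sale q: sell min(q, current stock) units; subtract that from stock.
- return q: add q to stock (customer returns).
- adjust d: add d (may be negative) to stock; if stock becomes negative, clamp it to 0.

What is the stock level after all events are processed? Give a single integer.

Processing events:
Start: stock = 36
  Event 1 (restock 8): 36 + 8 = 44
  Event 2 (sale 22): sell min(22,44)=22. stock: 44 - 22 = 22. total_sold = 22
  Event 3 (adjust -6): 22 + -6 = 16
  Event 4 (sale 23): sell min(23,16)=16. stock: 16 - 16 = 0. total_sold = 38
  Event 5 (return 4): 0 + 4 = 4
  Event 6 (restock 38): 4 + 38 = 42
  Event 7 (restock 18): 42 + 18 = 60
  Event 8 (adjust -8): 60 + -8 = 52
  Event 9 (restock 16): 52 + 16 = 68
  Event 10 (return 5): 68 + 5 = 73
  Event 11 (sale 9): sell min(9,73)=9. stock: 73 - 9 = 64. total_sold = 47
  Event 12 (sale 10): sell min(10,64)=10. stock: 64 - 10 = 54. total_sold = 57
  Event 13 (sale 22): sell min(22,54)=22. stock: 54 - 22 = 32. total_sold = 79
  Event 14 (sale 7): sell min(7,32)=7. stock: 32 - 7 = 25. total_sold = 86
Final: stock = 25, total_sold = 86

Answer: 25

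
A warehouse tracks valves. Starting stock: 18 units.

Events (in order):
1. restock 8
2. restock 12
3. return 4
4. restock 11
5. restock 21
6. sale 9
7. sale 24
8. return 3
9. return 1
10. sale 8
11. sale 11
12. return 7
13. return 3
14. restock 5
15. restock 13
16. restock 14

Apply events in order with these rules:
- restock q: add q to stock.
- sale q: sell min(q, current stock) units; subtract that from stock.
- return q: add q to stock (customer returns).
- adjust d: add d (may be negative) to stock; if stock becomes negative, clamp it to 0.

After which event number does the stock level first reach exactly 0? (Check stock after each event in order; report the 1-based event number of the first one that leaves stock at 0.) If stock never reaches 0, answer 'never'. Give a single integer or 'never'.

Answer: never

Derivation:
Processing events:
Start: stock = 18
  Event 1 (restock 8): 18 + 8 = 26
  Event 2 (restock 12): 26 + 12 = 38
  Event 3 (return 4): 38 + 4 = 42
  Event 4 (restock 11): 42 + 11 = 53
  Event 5 (restock 21): 53 + 21 = 74
  Event 6 (sale 9): sell min(9,74)=9. stock: 74 - 9 = 65. total_sold = 9
  Event 7 (sale 24): sell min(24,65)=24. stock: 65 - 24 = 41. total_sold = 33
  Event 8 (return 3): 41 + 3 = 44
  Event 9 (return 1): 44 + 1 = 45
  Event 10 (sale 8): sell min(8,45)=8. stock: 45 - 8 = 37. total_sold = 41
  Event 11 (sale 11): sell min(11,37)=11. stock: 37 - 11 = 26. total_sold = 52
  Event 12 (return 7): 26 + 7 = 33
  Event 13 (return 3): 33 + 3 = 36
  Event 14 (restock 5): 36 + 5 = 41
  Event 15 (restock 13): 41 + 13 = 54
  Event 16 (restock 14): 54 + 14 = 68
Final: stock = 68, total_sold = 52

Stock never reaches 0.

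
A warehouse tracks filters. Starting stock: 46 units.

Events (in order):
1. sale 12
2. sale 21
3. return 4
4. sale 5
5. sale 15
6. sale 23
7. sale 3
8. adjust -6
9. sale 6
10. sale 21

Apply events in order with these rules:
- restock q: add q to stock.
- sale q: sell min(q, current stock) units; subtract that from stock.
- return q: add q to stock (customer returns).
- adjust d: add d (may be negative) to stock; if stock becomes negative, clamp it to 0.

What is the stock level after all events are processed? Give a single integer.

Answer: 0

Derivation:
Processing events:
Start: stock = 46
  Event 1 (sale 12): sell min(12,46)=12. stock: 46 - 12 = 34. total_sold = 12
  Event 2 (sale 21): sell min(21,34)=21. stock: 34 - 21 = 13. total_sold = 33
  Event 3 (return 4): 13 + 4 = 17
  Event 4 (sale 5): sell min(5,17)=5. stock: 17 - 5 = 12. total_sold = 38
  Event 5 (sale 15): sell min(15,12)=12. stock: 12 - 12 = 0. total_sold = 50
  Event 6 (sale 23): sell min(23,0)=0. stock: 0 - 0 = 0. total_sold = 50
  Event 7 (sale 3): sell min(3,0)=0. stock: 0 - 0 = 0. total_sold = 50
  Event 8 (adjust -6): 0 + -6 = 0 (clamped to 0)
  Event 9 (sale 6): sell min(6,0)=0. stock: 0 - 0 = 0. total_sold = 50
  Event 10 (sale 21): sell min(21,0)=0. stock: 0 - 0 = 0. total_sold = 50
Final: stock = 0, total_sold = 50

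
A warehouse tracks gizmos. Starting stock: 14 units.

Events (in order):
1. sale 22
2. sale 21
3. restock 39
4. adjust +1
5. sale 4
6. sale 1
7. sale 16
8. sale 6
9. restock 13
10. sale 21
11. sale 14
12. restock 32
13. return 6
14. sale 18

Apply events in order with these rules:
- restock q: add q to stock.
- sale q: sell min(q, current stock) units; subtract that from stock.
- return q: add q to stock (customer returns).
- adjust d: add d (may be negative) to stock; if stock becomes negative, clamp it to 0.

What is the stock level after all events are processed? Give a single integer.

Answer: 20

Derivation:
Processing events:
Start: stock = 14
  Event 1 (sale 22): sell min(22,14)=14. stock: 14 - 14 = 0. total_sold = 14
  Event 2 (sale 21): sell min(21,0)=0. stock: 0 - 0 = 0. total_sold = 14
  Event 3 (restock 39): 0 + 39 = 39
  Event 4 (adjust +1): 39 + 1 = 40
  Event 5 (sale 4): sell min(4,40)=4. stock: 40 - 4 = 36. total_sold = 18
  Event 6 (sale 1): sell min(1,36)=1. stock: 36 - 1 = 35. total_sold = 19
  Event 7 (sale 16): sell min(16,35)=16. stock: 35 - 16 = 19. total_sold = 35
  Event 8 (sale 6): sell min(6,19)=6. stock: 19 - 6 = 13. total_sold = 41
  Event 9 (restock 13): 13 + 13 = 26
  Event 10 (sale 21): sell min(21,26)=21. stock: 26 - 21 = 5. total_sold = 62
  Event 11 (sale 14): sell min(14,5)=5. stock: 5 - 5 = 0. total_sold = 67
  Event 12 (restock 32): 0 + 32 = 32
  Event 13 (return 6): 32 + 6 = 38
  Event 14 (sale 18): sell min(18,38)=18. stock: 38 - 18 = 20. total_sold = 85
Final: stock = 20, total_sold = 85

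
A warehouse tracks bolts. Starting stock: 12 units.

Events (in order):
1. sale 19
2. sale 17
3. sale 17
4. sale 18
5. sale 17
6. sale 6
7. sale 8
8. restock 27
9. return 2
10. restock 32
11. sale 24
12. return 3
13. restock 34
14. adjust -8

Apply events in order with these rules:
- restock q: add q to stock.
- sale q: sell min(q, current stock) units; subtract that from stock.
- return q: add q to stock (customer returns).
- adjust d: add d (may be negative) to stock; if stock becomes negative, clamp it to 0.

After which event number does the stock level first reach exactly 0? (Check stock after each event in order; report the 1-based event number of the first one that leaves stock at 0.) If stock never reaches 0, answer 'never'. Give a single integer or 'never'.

Processing events:
Start: stock = 12
  Event 1 (sale 19): sell min(19,12)=12. stock: 12 - 12 = 0. total_sold = 12
  Event 2 (sale 17): sell min(17,0)=0. stock: 0 - 0 = 0. total_sold = 12
  Event 3 (sale 17): sell min(17,0)=0. stock: 0 - 0 = 0. total_sold = 12
  Event 4 (sale 18): sell min(18,0)=0. stock: 0 - 0 = 0. total_sold = 12
  Event 5 (sale 17): sell min(17,0)=0. stock: 0 - 0 = 0. total_sold = 12
  Event 6 (sale 6): sell min(6,0)=0. stock: 0 - 0 = 0. total_sold = 12
  Event 7 (sale 8): sell min(8,0)=0. stock: 0 - 0 = 0. total_sold = 12
  Event 8 (restock 27): 0 + 27 = 27
  Event 9 (return 2): 27 + 2 = 29
  Event 10 (restock 32): 29 + 32 = 61
  Event 11 (sale 24): sell min(24,61)=24. stock: 61 - 24 = 37. total_sold = 36
  Event 12 (return 3): 37 + 3 = 40
  Event 13 (restock 34): 40 + 34 = 74
  Event 14 (adjust -8): 74 + -8 = 66
Final: stock = 66, total_sold = 36

First zero at event 1.

Answer: 1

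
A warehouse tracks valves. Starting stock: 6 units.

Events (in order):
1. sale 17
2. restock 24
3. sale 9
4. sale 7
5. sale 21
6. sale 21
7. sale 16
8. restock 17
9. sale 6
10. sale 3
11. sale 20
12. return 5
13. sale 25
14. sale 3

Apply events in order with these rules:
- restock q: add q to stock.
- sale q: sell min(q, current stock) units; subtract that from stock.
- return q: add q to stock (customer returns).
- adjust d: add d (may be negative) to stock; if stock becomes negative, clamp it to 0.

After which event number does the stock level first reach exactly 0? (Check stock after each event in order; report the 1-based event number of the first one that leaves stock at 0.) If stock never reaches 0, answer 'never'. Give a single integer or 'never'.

Processing events:
Start: stock = 6
  Event 1 (sale 17): sell min(17,6)=6. stock: 6 - 6 = 0. total_sold = 6
  Event 2 (restock 24): 0 + 24 = 24
  Event 3 (sale 9): sell min(9,24)=9. stock: 24 - 9 = 15. total_sold = 15
  Event 4 (sale 7): sell min(7,15)=7. stock: 15 - 7 = 8. total_sold = 22
  Event 5 (sale 21): sell min(21,8)=8. stock: 8 - 8 = 0. total_sold = 30
  Event 6 (sale 21): sell min(21,0)=0. stock: 0 - 0 = 0. total_sold = 30
  Event 7 (sale 16): sell min(16,0)=0. stock: 0 - 0 = 0. total_sold = 30
  Event 8 (restock 17): 0 + 17 = 17
  Event 9 (sale 6): sell min(6,17)=6. stock: 17 - 6 = 11. total_sold = 36
  Event 10 (sale 3): sell min(3,11)=3. stock: 11 - 3 = 8. total_sold = 39
  Event 11 (sale 20): sell min(20,8)=8. stock: 8 - 8 = 0. total_sold = 47
  Event 12 (return 5): 0 + 5 = 5
  Event 13 (sale 25): sell min(25,5)=5. stock: 5 - 5 = 0. total_sold = 52
  Event 14 (sale 3): sell min(3,0)=0. stock: 0 - 0 = 0. total_sold = 52
Final: stock = 0, total_sold = 52

First zero at event 1.

Answer: 1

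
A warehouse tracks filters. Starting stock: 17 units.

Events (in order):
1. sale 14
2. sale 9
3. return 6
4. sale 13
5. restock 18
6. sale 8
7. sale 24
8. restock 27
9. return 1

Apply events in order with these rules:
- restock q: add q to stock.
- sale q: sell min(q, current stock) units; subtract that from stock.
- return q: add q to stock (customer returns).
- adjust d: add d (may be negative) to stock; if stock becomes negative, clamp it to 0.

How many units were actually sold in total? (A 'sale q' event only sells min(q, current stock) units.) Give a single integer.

Processing events:
Start: stock = 17
  Event 1 (sale 14): sell min(14,17)=14. stock: 17 - 14 = 3. total_sold = 14
  Event 2 (sale 9): sell min(9,3)=3. stock: 3 - 3 = 0. total_sold = 17
  Event 3 (return 6): 0 + 6 = 6
  Event 4 (sale 13): sell min(13,6)=6. stock: 6 - 6 = 0. total_sold = 23
  Event 5 (restock 18): 0 + 18 = 18
  Event 6 (sale 8): sell min(8,18)=8. stock: 18 - 8 = 10. total_sold = 31
  Event 7 (sale 24): sell min(24,10)=10. stock: 10 - 10 = 0. total_sold = 41
  Event 8 (restock 27): 0 + 27 = 27
  Event 9 (return 1): 27 + 1 = 28
Final: stock = 28, total_sold = 41

Answer: 41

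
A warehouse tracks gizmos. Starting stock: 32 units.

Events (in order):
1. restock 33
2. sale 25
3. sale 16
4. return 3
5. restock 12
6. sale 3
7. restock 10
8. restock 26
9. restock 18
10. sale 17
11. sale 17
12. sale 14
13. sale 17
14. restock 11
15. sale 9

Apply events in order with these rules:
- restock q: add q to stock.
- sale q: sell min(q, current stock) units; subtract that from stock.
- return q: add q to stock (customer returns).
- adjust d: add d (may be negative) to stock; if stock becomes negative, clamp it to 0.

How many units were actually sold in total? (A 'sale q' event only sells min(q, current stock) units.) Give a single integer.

Answer: 118

Derivation:
Processing events:
Start: stock = 32
  Event 1 (restock 33): 32 + 33 = 65
  Event 2 (sale 25): sell min(25,65)=25. stock: 65 - 25 = 40. total_sold = 25
  Event 3 (sale 16): sell min(16,40)=16. stock: 40 - 16 = 24. total_sold = 41
  Event 4 (return 3): 24 + 3 = 27
  Event 5 (restock 12): 27 + 12 = 39
  Event 6 (sale 3): sell min(3,39)=3. stock: 39 - 3 = 36. total_sold = 44
  Event 7 (restock 10): 36 + 10 = 46
  Event 8 (restock 26): 46 + 26 = 72
  Event 9 (restock 18): 72 + 18 = 90
  Event 10 (sale 17): sell min(17,90)=17. stock: 90 - 17 = 73. total_sold = 61
  Event 11 (sale 17): sell min(17,73)=17. stock: 73 - 17 = 56. total_sold = 78
  Event 12 (sale 14): sell min(14,56)=14. stock: 56 - 14 = 42. total_sold = 92
  Event 13 (sale 17): sell min(17,42)=17. stock: 42 - 17 = 25. total_sold = 109
  Event 14 (restock 11): 25 + 11 = 36
  Event 15 (sale 9): sell min(9,36)=9. stock: 36 - 9 = 27. total_sold = 118
Final: stock = 27, total_sold = 118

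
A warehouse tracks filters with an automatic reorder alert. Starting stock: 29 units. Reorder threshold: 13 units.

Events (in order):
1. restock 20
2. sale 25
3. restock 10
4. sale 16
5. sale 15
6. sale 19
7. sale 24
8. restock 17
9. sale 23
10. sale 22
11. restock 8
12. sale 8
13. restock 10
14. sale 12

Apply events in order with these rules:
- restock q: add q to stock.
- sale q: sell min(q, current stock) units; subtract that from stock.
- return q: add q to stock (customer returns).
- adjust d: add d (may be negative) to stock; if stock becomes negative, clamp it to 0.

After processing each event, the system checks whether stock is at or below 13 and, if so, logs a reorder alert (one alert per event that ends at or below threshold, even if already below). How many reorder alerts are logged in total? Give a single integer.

Answer: 9

Derivation:
Processing events:
Start: stock = 29
  Event 1 (restock 20): 29 + 20 = 49
  Event 2 (sale 25): sell min(25,49)=25. stock: 49 - 25 = 24. total_sold = 25
  Event 3 (restock 10): 24 + 10 = 34
  Event 4 (sale 16): sell min(16,34)=16. stock: 34 - 16 = 18. total_sold = 41
  Event 5 (sale 15): sell min(15,18)=15. stock: 18 - 15 = 3. total_sold = 56
  Event 6 (sale 19): sell min(19,3)=3. stock: 3 - 3 = 0. total_sold = 59
  Event 7 (sale 24): sell min(24,0)=0. stock: 0 - 0 = 0. total_sold = 59
  Event 8 (restock 17): 0 + 17 = 17
  Event 9 (sale 23): sell min(23,17)=17. stock: 17 - 17 = 0. total_sold = 76
  Event 10 (sale 22): sell min(22,0)=0. stock: 0 - 0 = 0. total_sold = 76
  Event 11 (restock 8): 0 + 8 = 8
  Event 12 (sale 8): sell min(8,8)=8. stock: 8 - 8 = 0. total_sold = 84
  Event 13 (restock 10): 0 + 10 = 10
  Event 14 (sale 12): sell min(12,10)=10. stock: 10 - 10 = 0. total_sold = 94
Final: stock = 0, total_sold = 94

Checking against threshold 13:
  After event 1: stock=49 > 13
  After event 2: stock=24 > 13
  After event 3: stock=34 > 13
  After event 4: stock=18 > 13
  After event 5: stock=3 <= 13 -> ALERT
  After event 6: stock=0 <= 13 -> ALERT
  After event 7: stock=0 <= 13 -> ALERT
  After event 8: stock=17 > 13
  After event 9: stock=0 <= 13 -> ALERT
  After event 10: stock=0 <= 13 -> ALERT
  After event 11: stock=8 <= 13 -> ALERT
  After event 12: stock=0 <= 13 -> ALERT
  After event 13: stock=10 <= 13 -> ALERT
  After event 14: stock=0 <= 13 -> ALERT
Alert events: [5, 6, 7, 9, 10, 11, 12, 13, 14]. Count = 9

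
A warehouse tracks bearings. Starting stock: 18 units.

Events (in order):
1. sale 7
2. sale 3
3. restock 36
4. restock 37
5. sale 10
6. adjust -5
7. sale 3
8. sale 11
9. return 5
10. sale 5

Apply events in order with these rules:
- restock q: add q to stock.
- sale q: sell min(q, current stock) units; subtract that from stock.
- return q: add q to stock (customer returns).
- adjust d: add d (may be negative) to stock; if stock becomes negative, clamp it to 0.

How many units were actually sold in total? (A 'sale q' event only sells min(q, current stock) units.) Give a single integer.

Answer: 39

Derivation:
Processing events:
Start: stock = 18
  Event 1 (sale 7): sell min(7,18)=7. stock: 18 - 7 = 11. total_sold = 7
  Event 2 (sale 3): sell min(3,11)=3. stock: 11 - 3 = 8. total_sold = 10
  Event 3 (restock 36): 8 + 36 = 44
  Event 4 (restock 37): 44 + 37 = 81
  Event 5 (sale 10): sell min(10,81)=10. stock: 81 - 10 = 71. total_sold = 20
  Event 6 (adjust -5): 71 + -5 = 66
  Event 7 (sale 3): sell min(3,66)=3. stock: 66 - 3 = 63. total_sold = 23
  Event 8 (sale 11): sell min(11,63)=11. stock: 63 - 11 = 52. total_sold = 34
  Event 9 (return 5): 52 + 5 = 57
  Event 10 (sale 5): sell min(5,57)=5. stock: 57 - 5 = 52. total_sold = 39
Final: stock = 52, total_sold = 39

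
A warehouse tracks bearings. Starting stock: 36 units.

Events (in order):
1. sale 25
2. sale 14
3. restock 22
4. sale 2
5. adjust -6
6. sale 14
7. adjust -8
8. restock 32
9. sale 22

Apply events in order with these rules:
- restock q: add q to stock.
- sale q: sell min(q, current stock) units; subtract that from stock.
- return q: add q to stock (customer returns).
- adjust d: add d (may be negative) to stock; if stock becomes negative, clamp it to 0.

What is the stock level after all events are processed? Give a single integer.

Answer: 10

Derivation:
Processing events:
Start: stock = 36
  Event 1 (sale 25): sell min(25,36)=25. stock: 36 - 25 = 11. total_sold = 25
  Event 2 (sale 14): sell min(14,11)=11. stock: 11 - 11 = 0. total_sold = 36
  Event 3 (restock 22): 0 + 22 = 22
  Event 4 (sale 2): sell min(2,22)=2. stock: 22 - 2 = 20. total_sold = 38
  Event 5 (adjust -6): 20 + -6 = 14
  Event 6 (sale 14): sell min(14,14)=14. stock: 14 - 14 = 0. total_sold = 52
  Event 7 (adjust -8): 0 + -8 = 0 (clamped to 0)
  Event 8 (restock 32): 0 + 32 = 32
  Event 9 (sale 22): sell min(22,32)=22. stock: 32 - 22 = 10. total_sold = 74
Final: stock = 10, total_sold = 74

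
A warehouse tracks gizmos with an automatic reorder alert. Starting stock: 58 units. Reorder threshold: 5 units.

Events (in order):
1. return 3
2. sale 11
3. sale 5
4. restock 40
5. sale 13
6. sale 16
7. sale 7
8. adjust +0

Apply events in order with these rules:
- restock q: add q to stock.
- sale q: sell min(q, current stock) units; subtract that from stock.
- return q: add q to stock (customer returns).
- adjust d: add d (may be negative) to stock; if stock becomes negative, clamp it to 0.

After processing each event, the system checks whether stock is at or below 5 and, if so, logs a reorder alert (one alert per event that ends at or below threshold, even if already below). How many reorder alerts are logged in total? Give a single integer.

Processing events:
Start: stock = 58
  Event 1 (return 3): 58 + 3 = 61
  Event 2 (sale 11): sell min(11,61)=11. stock: 61 - 11 = 50. total_sold = 11
  Event 3 (sale 5): sell min(5,50)=5. stock: 50 - 5 = 45. total_sold = 16
  Event 4 (restock 40): 45 + 40 = 85
  Event 5 (sale 13): sell min(13,85)=13. stock: 85 - 13 = 72. total_sold = 29
  Event 6 (sale 16): sell min(16,72)=16. stock: 72 - 16 = 56. total_sold = 45
  Event 7 (sale 7): sell min(7,56)=7. stock: 56 - 7 = 49. total_sold = 52
  Event 8 (adjust +0): 49 + 0 = 49
Final: stock = 49, total_sold = 52

Checking against threshold 5:
  After event 1: stock=61 > 5
  After event 2: stock=50 > 5
  After event 3: stock=45 > 5
  After event 4: stock=85 > 5
  After event 5: stock=72 > 5
  After event 6: stock=56 > 5
  After event 7: stock=49 > 5
  After event 8: stock=49 > 5
Alert events: []. Count = 0

Answer: 0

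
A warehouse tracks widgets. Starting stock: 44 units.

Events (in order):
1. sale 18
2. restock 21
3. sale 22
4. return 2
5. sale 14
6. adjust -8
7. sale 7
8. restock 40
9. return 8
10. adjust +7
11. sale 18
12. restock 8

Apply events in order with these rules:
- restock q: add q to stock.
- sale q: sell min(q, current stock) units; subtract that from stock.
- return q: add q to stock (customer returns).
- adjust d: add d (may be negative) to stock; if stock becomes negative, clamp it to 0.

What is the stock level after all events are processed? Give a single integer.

Processing events:
Start: stock = 44
  Event 1 (sale 18): sell min(18,44)=18. stock: 44 - 18 = 26. total_sold = 18
  Event 2 (restock 21): 26 + 21 = 47
  Event 3 (sale 22): sell min(22,47)=22. stock: 47 - 22 = 25. total_sold = 40
  Event 4 (return 2): 25 + 2 = 27
  Event 5 (sale 14): sell min(14,27)=14. stock: 27 - 14 = 13. total_sold = 54
  Event 6 (adjust -8): 13 + -8 = 5
  Event 7 (sale 7): sell min(7,5)=5. stock: 5 - 5 = 0. total_sold = 59
  Event 8 (restock 40): 0 + 40 = 40
  Event 9 (return 8): 40 + 8 = 48
  Event 10 (adjust +7): 48 + 7 = 55
  Event 11 (sale 18): sell min(18,55)=18. stock: 55 - 18 = 37. total_sold = 77
  Event 12 (restock 8): 37 + 8 = 45
Final: stock = 45, total_sold = 77

Answer: 45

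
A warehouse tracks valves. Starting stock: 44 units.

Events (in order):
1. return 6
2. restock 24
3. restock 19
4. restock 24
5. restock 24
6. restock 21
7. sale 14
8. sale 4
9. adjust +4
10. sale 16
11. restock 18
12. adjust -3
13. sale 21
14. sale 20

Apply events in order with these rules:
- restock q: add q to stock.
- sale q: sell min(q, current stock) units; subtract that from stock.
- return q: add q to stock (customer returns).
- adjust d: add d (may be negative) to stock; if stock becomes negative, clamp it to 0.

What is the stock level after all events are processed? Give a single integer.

Answer: 106

Derivation:
Processing events:
Start: stock = 44
  Event 1 (return 6): 44 + 6 = 50
  Event 2 (restock 24): 50 + 24 = 74
  Event 3 (restock 19): 74 + 19 = 93
  Event 4 (restock 24): 93 + 24 = 117
  Event 5 (restock 24): 117 + 24 = 141
  Event 6 (restock 21): 141 + 21 = 162
  Event 7 (sale 14): sell min(14,162)=14. stock: 162 - 14 = 148. total_sold = 14
  Event 8 (sale 4): sell min(4,148)=4. stock: 148 - 4 = 144. total_sold = 18
  Event 9 (adjust +4): 144 + 4 = 148
  Event 10 (sale 16): sell min(16,148)=16. stock: 148 - 16 = 132. total_sold = 34
  Event 11 (restock 18): 132 + 18 = 150
  Event 12 (adjust -3): 150 + -3 = 147
  Event 13 (sale 21): sell min(21,147)=21. stock: 147 - 21 = 126. total_sold = 55
  Event 14 (sale 20): sell min(20,126)=20. stock: 126 - 20 = 106. total_sold = 75
Final: stock = 106, total_sold = 75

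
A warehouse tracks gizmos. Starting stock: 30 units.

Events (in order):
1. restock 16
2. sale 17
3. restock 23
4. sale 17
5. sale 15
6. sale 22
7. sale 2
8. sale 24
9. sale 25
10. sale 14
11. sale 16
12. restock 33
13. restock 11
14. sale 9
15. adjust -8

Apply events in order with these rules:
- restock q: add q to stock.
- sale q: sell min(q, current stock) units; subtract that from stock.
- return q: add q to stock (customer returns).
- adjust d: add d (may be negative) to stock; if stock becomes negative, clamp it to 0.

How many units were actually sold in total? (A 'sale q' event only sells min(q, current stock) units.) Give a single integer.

Processing events:
Start: stock = 30
  Event 1 (restock 16): 30 + 16 = 46
  Event 2 (sale 17): sell min(17,46)=17. stock: 46 - 17 = 29. total_sold = 17
  Event 3 (restock 23): 29 + 23 = 52
  Event 4 (sale 17): sell min(17,52)=17. stock: 52 - 17 = 35. total_sold = 34
  Event 5 (sale 15): sell min(15,35)=15. stock: 35 - 15 = 20. total_sold = 49
  Event 6 (sale 22): sell min(22,20)=20. stock: 20 - 20 = 0. total_sold = 69
  Event 7 (sale 2): sell min(2,0)=0. stock: 0 - 0 = 0. total_sold = 69
  Event 8 (sale 24): sell min(24,0)=0. stock: 0 - 0 = 0. total_sold = 69
  Event 9 (sale 25): sell min(25,0)=0. stock: 0 - 0 = 0. total_sold = 69
  Event 10 (sale 14): sell min(14,0)=0. stock: 0 - 0 = 0. total_sold = 69
  Event 11 (sale 16): sell min(16,0)=0. stock: 0 - 0 = 0. total_sold = 69
  Event 12 (restock 33): 0 + 33 = 33
  Event 13 (restock 11): 33 + 11 = 44
  Event 14 (sale 9): sell min(9,44)=9. stock: 44 - 9 = 35. total_sold = 78
  Event 15 (adjust -8): 35 + -8 = 27
Final: stock = 27, total_sold = 78

Answer: 78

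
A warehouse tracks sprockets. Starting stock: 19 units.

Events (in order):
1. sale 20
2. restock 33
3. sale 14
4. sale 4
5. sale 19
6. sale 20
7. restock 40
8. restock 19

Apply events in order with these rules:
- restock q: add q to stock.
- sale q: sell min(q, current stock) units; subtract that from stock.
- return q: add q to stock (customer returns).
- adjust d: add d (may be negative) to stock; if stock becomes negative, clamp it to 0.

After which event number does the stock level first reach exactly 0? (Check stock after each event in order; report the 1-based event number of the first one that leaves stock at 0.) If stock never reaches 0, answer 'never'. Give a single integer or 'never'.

Processing events:
Start: stock = 19
  Event 1 (sale 20): sell min(20,19)=19. stock: 19 - 19 = 0. total_sold = 19
  Event 2 (restock 33): 0 + 33 = 33
  Event 3 (sale 14): sell min(14,33)=14. stock: 33 - 14 = 19. total_sold = 33
  Event 4 (sale 4): sell min(4,19)=4. stock: 19 - 4 = 15. total_sold = 37
  Event 5 (sale 19): sell min(19,15)=15. stock: 15 - 15 = 0. total_sold = 52
  Event 6 (sale 20): sell min(20,0)=0. stock: 0 - 0 = 0. total_sold = 52
  Event 7 (restock 40): 0 + 40 = 40
  Event 8 (restock 19): 40 + 19 = 59
Final: stock = 59, total_sold = 52

First zero at event 1.

Answer: 1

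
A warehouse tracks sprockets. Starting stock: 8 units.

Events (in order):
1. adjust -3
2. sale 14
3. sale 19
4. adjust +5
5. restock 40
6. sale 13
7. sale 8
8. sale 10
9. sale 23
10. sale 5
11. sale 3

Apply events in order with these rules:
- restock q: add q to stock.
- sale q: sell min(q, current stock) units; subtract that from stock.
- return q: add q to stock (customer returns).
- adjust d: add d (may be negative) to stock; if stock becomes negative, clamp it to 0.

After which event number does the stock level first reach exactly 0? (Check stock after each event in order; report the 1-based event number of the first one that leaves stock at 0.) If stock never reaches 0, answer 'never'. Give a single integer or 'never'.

Answer: 2

Derivation:
Processing events:
Start: stock = 8
  Event 1 (adjust -3): 8 + -3 = 5
  Event 2 (sale 14): sell min(14,5)=5. stock: 5 - 5 = 0. total_sold = 5
  Event 3 (sale 19): sell min(19,0)=0. stock: 0 - 0 = 0. total_sold = 5
  Event 4 (adjust +5): 0 + 5 = 5
  Event 5 (restock 40): 5 + 40 = 45
  Event 6 (sale 13): sell min(13,45)=13. stock: 45 - 13 = 32. total_sold = 18
  Event 7 (sale 8): sell min(8,32)=8. stock: 32 - 8 = 24. total_sold = 26
  Event 8 (sale 10): sell min(10,24)=10. stock: 24 - 10 = 14. total_sold = 36
  Event 9 (sale 23): sell min(23,14)=14. stock: 14 - 14 = 0. total_sold = 50
  Event 10 (sale 5): sell min(5,0)=0. stock: 0 - 0 = 0. total_sold = 50
  Event 11 (sale 3): sell min(3,0)=0. stock: 0 - 0 = 0. total_sold = 50
Final: stock = 0, total_sold = 50

First zero at event 2.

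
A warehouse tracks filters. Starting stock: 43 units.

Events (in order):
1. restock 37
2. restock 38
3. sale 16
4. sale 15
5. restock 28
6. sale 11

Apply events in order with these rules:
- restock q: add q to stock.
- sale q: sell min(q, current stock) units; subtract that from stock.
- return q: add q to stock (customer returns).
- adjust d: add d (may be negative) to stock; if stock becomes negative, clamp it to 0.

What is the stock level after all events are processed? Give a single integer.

Answer: 104

Derivation:
Processing events:
Start: stock = 43
  Event 1 (restock 37): 43 + 37 = 80
  Event 2 (restock 38): 80 + 38 = 118
  Event 3 (sale 16): sell min(16,118)=16. stock: 118 - 16 = 102. total_sold = 16
  Event 4 (sale 15): sell min(15,102)=15. stock: 102 - 15 = 87. total_sold = 31
  Event 5 (restock 28): 87 + 28 = 115
  Event 6 (sale 11): sell min(11,115)=11. stock: 115 - 11 = 104. total_sold = 42
Final: stock = 104, total_sold = 42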